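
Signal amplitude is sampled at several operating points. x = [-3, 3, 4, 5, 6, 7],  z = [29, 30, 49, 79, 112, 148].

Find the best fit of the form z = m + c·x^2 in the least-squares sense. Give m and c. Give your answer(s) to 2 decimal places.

From the data, Σ1 = 6, Σx^2 = 144, Σx^2·x^2 = 4740.
For Mᵀz: Σz = 447, Σx^2·z = 14574.
MᵀM·[m, c]ᵀ = Mᵀz becomes [[6, 144]; [144, 4740]]·[m, c]ᵀ = [447, 14574]ᵀ.
Determinant 6·4740 − 144² = 7704.
m = (447·4740 − 144·14574)/7704 = 559/214; c = (6·14574 − 144·447)/7704 = 641/214.

m = 2.61, c = 3.00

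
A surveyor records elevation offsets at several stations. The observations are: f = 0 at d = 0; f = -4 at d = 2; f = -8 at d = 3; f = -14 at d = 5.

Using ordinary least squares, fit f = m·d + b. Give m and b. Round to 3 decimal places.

m = -2.846, b = 0.615

Forming AᵀA = [[38, 10]; [10, 4]] and Aᵀf = [-102, -26]ᵀ gives AᵀA·[m, b]ᵀ = Aᵀf.
Δ = 38·4 − 10² = 52.
m = ((-102)·4 − 10·(-26))/52 = -37/13; b = (38·(-26) − 10·(-102))/52 = 8/13.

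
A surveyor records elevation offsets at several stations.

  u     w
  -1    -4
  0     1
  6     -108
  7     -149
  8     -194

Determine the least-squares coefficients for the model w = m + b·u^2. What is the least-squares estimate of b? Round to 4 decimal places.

b = -3.0325

Forming XᵀX = [[5, 150]; [150, 7794]] and Xᵀw = [-454, -23609]ᵀ gives XᵀX·[m, b]ᵀ = Xᵀw.
Determinant 5·7794 − 150² = 16470.
m = ((-454)·7794 − 150·(-23609))/16470 = 479/2745; b = (5·(-23609) − 150·(-454))/16470 = -9989/3294.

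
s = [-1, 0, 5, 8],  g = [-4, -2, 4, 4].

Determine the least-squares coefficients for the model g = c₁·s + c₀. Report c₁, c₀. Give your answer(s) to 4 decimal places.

Setting ∂/∂c₁ … = 0 gives: 90·c₁ + 12·c₀ = 56;  12·c₁ + 4·c₀ = 2.
(Σs·s = 90, Σs = 12, Σ1 = 4, Σs·g = 56, Σg = 2.)
Δ = 90·4 − 12² = 216.
c₁ = (56·4 − 12·2)/216 = 25/27; c₀ = (90·2 − 12·56)/216 = -41/18.

c₁ = 0.9259, c₀ = -2.2778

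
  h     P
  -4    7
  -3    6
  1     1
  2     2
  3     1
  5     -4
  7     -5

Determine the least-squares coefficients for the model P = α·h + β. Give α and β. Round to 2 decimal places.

α = -1.10, β = 2.88

Sums needed: Σh·h = 113, Σh = 11, Σ1 = 7.
Right-hand side: Σh·P = -93, ΣP = 8.
MᵀM·[α, β]ᵀ = MᵀP becomes [[113, 11]; [11, 7]]·[α, β]ᵀ = [-93, 8]ᵀ.
det = 113·7 − 11² = 670.
α = ((-93)·7 − 11·8)/670 = -739/670; β = (113·8 − 11·(-93))/670 = 1927/670.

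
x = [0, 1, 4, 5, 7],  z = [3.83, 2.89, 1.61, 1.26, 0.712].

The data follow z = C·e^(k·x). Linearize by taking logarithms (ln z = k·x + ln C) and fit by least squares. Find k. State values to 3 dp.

k = -0.231

With ln zᵢ as the transformed response and xᵢ as the regressor:
XᵀX = [[91.0000, 17.0000]; [17.0000, 5]], rhs = [1.7440, 2.7718]ᵀ  (here Σx = 17.0000, Σ(x)² = 91.0000, Σln z = 2.7718, Σx·ln z = 1.7440).
Solving (det = 166.0000): k = -0.23133, ln C = 1.34087.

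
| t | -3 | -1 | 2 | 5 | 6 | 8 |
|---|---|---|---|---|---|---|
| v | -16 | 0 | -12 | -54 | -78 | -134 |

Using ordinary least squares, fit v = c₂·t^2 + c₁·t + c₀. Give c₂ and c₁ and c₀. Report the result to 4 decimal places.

Compute the Gram sums: Σt^2·t^2 = 6115, Σt^2·t = 833, Σt^2 = 139, Σt·t = 139, Σt = 17, Σ1 = 6.
Right-hand side: Σt^2·v = -12926, Σt·v = -1786, Σv = -294.
Row-reducing yields c₂ = -1141/584, c₁ = -3053/2920, c₀ = -283/365.

c₂ = -1.9538, c₁ = -1.0455, c₀ = -0.7753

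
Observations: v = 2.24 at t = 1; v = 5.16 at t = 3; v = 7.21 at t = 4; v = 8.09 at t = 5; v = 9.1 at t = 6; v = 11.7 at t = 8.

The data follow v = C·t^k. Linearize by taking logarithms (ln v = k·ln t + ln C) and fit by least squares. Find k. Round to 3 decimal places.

k = 0.796

With ln vᵢ as the transformed response and ln tᵢ as the regressor:
Σln t = 7.9655, Σ(ln t)² = 13.2535, Σln v = 11.1814, Σln t·ln v = 16.9773.
Normal system: [[13.2535, 7.9655]; [7.9655, 6]]·[k, ln C]ᵀ = [16.9773, 11.1814]ᵀ.
Slope k = (n·Σln t·ln v − Σln t·Σln v)/(n·Σ(ln t)² − (Σln t)²) = (6·16.9773 − 7.9655·11.1814)/16.0713 = 0.79635; ln C = (Σln v − k·Σln t)/n = 0.80634.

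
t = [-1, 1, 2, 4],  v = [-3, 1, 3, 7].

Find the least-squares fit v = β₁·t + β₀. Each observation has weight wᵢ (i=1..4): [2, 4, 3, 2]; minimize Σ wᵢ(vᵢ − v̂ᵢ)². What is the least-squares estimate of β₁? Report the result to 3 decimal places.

β₁ = 2.000

Sums needed: Σwᵢ·t·t = 50, Σwᵢ·t = 16, Σwᵢ·1 = 11.
Moment sums: Σwᵢ·t·v = 84, Σwᵢ·v = 21.
So MᵀWM·[β₁, β₀]ᵀ = MᵀWv: [[50, 16]; [16, 11]]·[β₁, β₀]ᵀ = [84, 21]ᵀ.
Determinant 50·11 − 16² = 294.
β₁ = (84·11 − 16·21)/294 = 2; β₀ = (50·21 − 16·84)/294 = -1.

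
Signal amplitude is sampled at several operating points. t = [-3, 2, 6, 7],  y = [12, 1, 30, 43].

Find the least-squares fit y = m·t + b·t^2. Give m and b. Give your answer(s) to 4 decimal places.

The normal system MᵀM·[m, b]ᵀ = Mᵀy is [[98, 540]; [540, 3794]]·[m, b]ᵀ = [447, 3299]ᵀ.
Δ = 98·3794 − 540² = 80212.
m = (447·3794 − 540·3299)/80212 = -42771/40106; b = (98·3299 − 540·447)/80212 = 40961/40106.

m = -1.0664, b = 1.0213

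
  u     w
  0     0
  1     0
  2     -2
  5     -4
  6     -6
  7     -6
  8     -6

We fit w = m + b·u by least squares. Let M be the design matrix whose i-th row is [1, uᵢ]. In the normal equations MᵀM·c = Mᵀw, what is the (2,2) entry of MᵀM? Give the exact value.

Row 2 ↔ basis u, column 2 ↔ basis u, so (MᵀM)_{2,2} = Σᵢ (u)·(u) = (0)·(0) + (1)·(1) + (2)·(2) + (5)·(5) + (6)·(6) + (7)·(7) + (8)·(8) = 179.

179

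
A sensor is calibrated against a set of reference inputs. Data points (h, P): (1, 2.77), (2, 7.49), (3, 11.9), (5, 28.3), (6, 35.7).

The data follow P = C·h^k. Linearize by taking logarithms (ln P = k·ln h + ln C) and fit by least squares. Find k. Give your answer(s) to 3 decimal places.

k = 1.430

Linearized form: ln P = k·ln h + ln C. From the 5 transformed points,
Σln h = 5.1930, Σ(ln h)² = 7.4881, Σln P = 12.4270, Σln h·ln P = 15.9024.
Equations: 7.4881·k + 5.1930·ln C = 15.9024;  5.1930·k + 5·ln C = 12.4270.
Slope k = (n·Σln h·ln P − Σln h·Σln P)/(n·Σ(ln h)² − (Σln h)²) = (5·15.9024 − 5.1930·12.4270)/10.4737 = 1.43018; ln C = (Σln P − k·Σln h)/n = 1.00002.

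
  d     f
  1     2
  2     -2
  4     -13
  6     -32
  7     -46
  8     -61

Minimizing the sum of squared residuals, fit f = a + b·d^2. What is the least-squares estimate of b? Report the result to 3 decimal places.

Setting ∂/∂a … = 0 gives: 6·a + 170·b = -152;  170·a + 8066·b = -7524.
(Σ1 = 6, Σd^2 = 170, Σd^2·d^2 = 8066, Σf = -152, Σd^2·f = -7524.)
det = 6·8066 − 170² = 19496.
a = ((-152)·8066 − 170·(-7524))/19496 = 6631/2437; b = (6·(-7524) − 170·(-152))/19496 = -2413/2437.

b = -0.990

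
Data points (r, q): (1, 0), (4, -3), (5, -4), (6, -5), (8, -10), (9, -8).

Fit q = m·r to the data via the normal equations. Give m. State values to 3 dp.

From the data, Σr·r = 223.
For Aᵀq: Σr·q = -214.
m = (-214)/223 = -0.959641.

m = -0.960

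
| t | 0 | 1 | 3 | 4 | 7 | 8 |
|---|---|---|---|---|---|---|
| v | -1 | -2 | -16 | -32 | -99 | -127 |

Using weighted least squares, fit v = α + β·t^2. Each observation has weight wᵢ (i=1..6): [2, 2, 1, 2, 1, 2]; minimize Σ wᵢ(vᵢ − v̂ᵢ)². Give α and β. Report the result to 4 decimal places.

Normal-equation sums: Σwᵢ·1 = 10, Σwᵢ·t^2 = 220, Σwᵢ·t^2·t^2 = 11188.
And Σwᵢ·v = -439, Σwᵢ·t^2·v = -22279.
So AᵀWA·[α, β]ᵀ = AᵀWv: [[10, 220]; [220, 11188]]·[α, β]ᵀ = [-439, -22279]ᵀ.
Determinant 10·11188 − 220² = 63480.
α = ((-439)·11188 − 220·(-22279))/63480 = -423/2645; β = (10·(-22279) − 220·(-439))/63480 = -4207/2116.

α = -0.1599, β = -1.9882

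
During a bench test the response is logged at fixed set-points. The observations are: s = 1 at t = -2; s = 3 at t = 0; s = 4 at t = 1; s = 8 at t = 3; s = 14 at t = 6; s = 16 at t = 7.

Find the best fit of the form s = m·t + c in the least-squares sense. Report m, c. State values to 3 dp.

Compute the Gram sums: Σt·t = 99, Σt = 15, Σ1 = 6.
For Aᵀs: Σt·s = 222, Σs = 46.
So AᵀA·[m, c]ᵀ = Aᵀs: [[99, 15]; [15, 6]]·[m, c]ᵀ = [222, 46]ᵀ.
Eliminating c: 6·(row 1) − 15·(row 2) gives 369·m = 6·222 − 15·46 = 642, so m = 214/123.
Then c = (46 − 15·(214/123))/6 = 136/41.

m = 1.740, c = 3.317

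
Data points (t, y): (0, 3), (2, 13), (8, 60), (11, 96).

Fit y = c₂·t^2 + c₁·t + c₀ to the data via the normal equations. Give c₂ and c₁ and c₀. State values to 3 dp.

c₂ = 0.425, c₁ = 3.734, c₀ = 3.316

AᵀA·[c₂, c₁, c₀]ᵀ = Aᵀy reads: 18753·c₂ + 1851·c₁ + 189·c₀ = 15508;  1851·c₂ + 189·c₁ + 21·c₀ = 1562;  189·c₂ + 21·c₁ + 4·c₀ = 172.
(Σt^2·t^2 = 18753, Σt^2·t = 1851, Σt^2 = 189, Σt·t = 189, Σt = 21, Σ1 = 4, Σt^2·y = 15508, Σt·y = 1562, Σy = 172.)
Solving the 3×3 system (Gaussian elimination) gives c₂ = 2045/4812, c₁ = 89839/24060, c₀ = 13299/4010.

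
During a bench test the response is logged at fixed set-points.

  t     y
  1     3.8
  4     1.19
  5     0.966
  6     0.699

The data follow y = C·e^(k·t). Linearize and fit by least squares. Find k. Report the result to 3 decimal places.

k = -0.340

Linearized form: ln y = k·t + ln C. From the 4 transformed points,
Σt = 16.0000, Σ(t)² = 78.0000, Σln y = 1.1163, Σt·ln y = -0.2908.
Equations: 78.0000·k + 16.0000·ln C = -0.2908;  16.0000·k + 4·ln C = 1.1163.
Δ = 78.0000·4 − (16.0000)² = 56.0000; k = (-0.2908·4 − 16.0000·1.1163)/56.0000 = -0.33970, ln C = (78.0000·1.1163 − 16.0000·-0.2908)/56.0000 = 1.63787.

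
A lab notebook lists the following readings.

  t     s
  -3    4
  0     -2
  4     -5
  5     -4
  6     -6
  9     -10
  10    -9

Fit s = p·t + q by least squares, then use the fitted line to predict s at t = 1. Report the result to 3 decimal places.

ŝ = -1.233

Setting ∂/∂p … = 0 gives: 267·p + 31·q = -268;  31·p + 7·q = -32.
Determinant 267·7 − 31² = 908.
p = ((-268)·7 − 31·(-32))/908 = -221/227; q = (267·(-32) − 31·(-268))/908 = -59/227.
At t = 1: ŝ = (-221/227)·(1) + (-59/227)·(1) = -280/227.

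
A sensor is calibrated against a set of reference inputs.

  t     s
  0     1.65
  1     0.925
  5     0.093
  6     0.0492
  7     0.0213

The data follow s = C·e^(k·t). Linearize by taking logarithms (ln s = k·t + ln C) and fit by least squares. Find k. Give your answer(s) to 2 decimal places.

Taking logs, ln s = k·t + ln C, so regress ln s on t.
Σt = 19.0000, Σ(t)² = 111.0000, Σln s = -8.8133, Σt·ln s = -56.9682.
Equations: 111.0000·k + 19.0000·ln C = -56.9682;  19.0000·k + 5·ln C = -8.8133.
Slope k = (n·Σt·ln s − Σt·Σln s)/(n·Σ(t)² − (Σt)²) = (5·-56.9682 − 19.0000·-8.8133)/194.0000 = -0.60510; ln C = (Σln s − k·Σt)/n = 0.53673.

k = -0.61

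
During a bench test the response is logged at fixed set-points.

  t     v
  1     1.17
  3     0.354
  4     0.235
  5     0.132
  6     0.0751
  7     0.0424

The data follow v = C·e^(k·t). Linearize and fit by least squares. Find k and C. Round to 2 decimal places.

With ln vᵢ as the transformed response and tᵢ as the regressor:
Σt = 26.0000, Σ(t)² = 136.0000, Σln v = -10.1041, Σt·ln v = -56.5337.
Equations: 136.0000·k + 26.0000·ln C = -56.5337;  26.0000·k + 6·ln C = -10.1041.
Slope k = (n·Σt·ln v − Σt·Σln v)/(n·Σ(t)² − (Σt)²) = (6·-56.5337 − 26.0000·-10.1041)/140.0000 = -0.54639; ln C = (Σln v − k·Σt)/n = 0.68368, so C = exp(0.68368) = 1.98116.

k = -0.55, C = 1.98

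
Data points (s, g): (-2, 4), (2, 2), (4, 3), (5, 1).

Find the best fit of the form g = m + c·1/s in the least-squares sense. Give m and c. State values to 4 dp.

Normal-equation sums: Σ1 = 4, Σ1/s = 9/20, Σ1/s·1/s = 241/400.
Moment sums: Σg = 10, Σ1/s·g = -1/20.
det = 4·(241/400) − (9/20)² = 883/400.
m = (10·(241/400) − (9/20)·(-1/20))/(883/400) = 2419/883; c = (4·(-1/20) − (9/20)·10)/(883/400) = -1880/883.

m = 2.7395, c = -2.1291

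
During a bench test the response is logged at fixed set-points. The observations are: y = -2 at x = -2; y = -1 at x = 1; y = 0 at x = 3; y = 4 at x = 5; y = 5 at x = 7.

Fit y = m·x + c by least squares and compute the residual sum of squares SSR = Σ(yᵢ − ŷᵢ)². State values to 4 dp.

Forming MᵀM = [[88, 14]; [14, 5]] and Mᵀy = [58, 6]ᵀ gives MᵀM·[m, c]ᵀ = Mᵀy.
Determinant 88·5 − 14² = 244.
m = (58·5 − 14·6)/244 = 103/122; c = (88·6 − 14·58)/244 = -71/61.
Residuals: 52/61, -83/122, -167/122, 115/122, 31/122; SSR = 245/61.

SSR = 4.0164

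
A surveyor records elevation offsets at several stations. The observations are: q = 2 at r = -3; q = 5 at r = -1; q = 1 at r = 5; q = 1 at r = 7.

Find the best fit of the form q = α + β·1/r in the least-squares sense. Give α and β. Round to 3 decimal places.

α = 1.423, β = -3.342

Setting ∂/∂α … = 0 gives: 4·α + (-104/105)·β = 9;  (-104/105)·α + (12916/11025)·β = -559/105.
det = 4·(12916/11025) − (-104/105)² = 13616/3675.
α = (9·(12916/11025) − (-104/105)·(-559/105))/(13616/3675) = 14527/10212; β = (4·(-559/105) − (-104/105)·9)/(13616/3675) = -11375/3404.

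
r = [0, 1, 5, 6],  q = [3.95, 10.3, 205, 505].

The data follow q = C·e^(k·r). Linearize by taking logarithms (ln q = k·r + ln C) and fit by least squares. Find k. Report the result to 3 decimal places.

Taking logs, ln q = k·r + ln C, so regress ln q on r.
Σr = 12.0000, Σ(r)² = 62.0000, Σln q = 15.2534, Σr·ln q = 66.2945.
Equations: 62.0000·k + 12.0000·ln C = 66.2945;  12.0000·k + 4·ln C = 15.2534.
Solving (det = 104.0000): k = 0.78978, ln C = 1.44402.

k = 0.790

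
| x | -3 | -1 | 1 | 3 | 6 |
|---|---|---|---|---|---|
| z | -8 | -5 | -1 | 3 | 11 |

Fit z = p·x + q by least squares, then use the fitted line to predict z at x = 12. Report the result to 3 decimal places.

ẑ = 22.795

The normal system MᵀM·[p, q]ᵀ = Mᵀz is [[56, 6]; [6, 5]]·[p, q]ᵀ = [103, 0]ᵀ.
Determinant 56·5 − 6² = 244.
p = (103·5 − 6·0)/244 = 515/244; q = (56·0 − 6·103)/244 = -309/122.
At x = 12: ẑ = (515/244)·(12) + (-309/122)·(1) = 2781/122.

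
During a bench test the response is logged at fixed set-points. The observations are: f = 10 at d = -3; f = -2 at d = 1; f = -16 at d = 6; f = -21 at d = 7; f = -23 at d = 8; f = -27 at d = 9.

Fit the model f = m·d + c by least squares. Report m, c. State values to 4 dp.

m = -3.0488, c = 1.0610

Setting ∂/∂m … = 0 gives: 240·m + 28·c = -702;  28·m + 6·c = -79.
(Σd·d = 240, Σd = 28, Σ1 = 6, Σd·f = -702, Σf = -79.)
Eliminating c: 6·(row 1) − 28·(row 2) gives 656·m = 6·(-702) − 28·(-79) = -2000, so m = -125/41.
Then c = ((-79) − 28·(-125/41))/6 = 87/82.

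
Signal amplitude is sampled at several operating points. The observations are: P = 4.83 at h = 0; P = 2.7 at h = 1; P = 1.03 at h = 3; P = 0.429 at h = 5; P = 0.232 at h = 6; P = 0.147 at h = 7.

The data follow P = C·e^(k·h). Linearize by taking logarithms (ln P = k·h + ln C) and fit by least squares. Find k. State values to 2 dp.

Linearized form: ln P = k·h + ln C. From the 6 transformed points,
XᵀX = [[120.0000, 22.0000]; [22.0000, 6]], rhs = [-25.3369, -1.6270]ᵀ  (here Σh = 22.0000, Σ(h)² = 120.0000, Σln P = -1.6270, Σh·ln P = -25.3369).
Δ = 120.0000·6 − (22.0000)² = 236.0000; k = (-25.3369·6 − 22.0000·-1.6270)/236.0000 = -0.49249, ln C = (120.0000·-1.6270 − 22.0000·-25.3369)/236.0000 = 1.53464.

k = -0.49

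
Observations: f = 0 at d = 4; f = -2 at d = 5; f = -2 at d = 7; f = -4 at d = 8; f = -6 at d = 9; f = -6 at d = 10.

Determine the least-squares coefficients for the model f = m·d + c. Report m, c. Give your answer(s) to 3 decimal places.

m = -0.994, c = 3.789

Normal-equation sums: Σd·d = 335, Σd = 43, Σ1 = 6.
For Aᵀf: Σd·f = -170, Σf = -20.
AᵀA·[m, c]ᵀ = Aᵀf becomes [[335, 43]; [43, 6]]·[m, c]ᵀ = [-170, -20]ᵀ.
Eliminating c: 6·(row 1) − 43·(row 2) gives 161·m = 6·(-170) − 43·(-20) = -160, so m = -160/161.
Then c = ((-20) − 43·(-160/161))/6 = 610/161.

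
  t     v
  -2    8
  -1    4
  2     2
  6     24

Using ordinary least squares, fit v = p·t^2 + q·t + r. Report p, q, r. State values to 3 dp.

p = 0.874, q = -1.504, r = 1.545

Entries of MᵀM: Σt^2·t^2 = 1329, Σt^2·t = 215, Σt^2 = 45, Σt·t = 45, Σt = 5, Σ1 = 4.
And Σt^2·v = 908, Σt·v = 128, Σv = 38.
MᵀM·[p, q, r]ᵀ = Mᵀv becomes [[1329, 215, 45]; [215, 45, 5]; [45, 5, 4]]·[p, q, r]ᵀ = [908, 128, 38]ᵀ.
Solving the 3×3 system (Gaussian elimination) gives p = 146/167, q = -1256/835, r = 258/167.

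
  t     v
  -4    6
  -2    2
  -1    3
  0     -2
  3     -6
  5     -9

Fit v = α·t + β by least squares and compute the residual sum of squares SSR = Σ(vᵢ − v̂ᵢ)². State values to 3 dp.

Compute the Gram sums: Σt·t = 55, Σt = 1, Σ1 = 6.
And Σt·v = -94, Σv = -6.
det = 55·6 − 1² = 329.
α = ((-94)·6 − 1·(-6))/329 = -558/329; β = (55·(-6) − 1·(-94))/329 = -236/329.
Residuals: -22/329, -222/329, 95/47, -422/329, -64/329, 65/329; SSR = 2062/329.

SSR = 6.267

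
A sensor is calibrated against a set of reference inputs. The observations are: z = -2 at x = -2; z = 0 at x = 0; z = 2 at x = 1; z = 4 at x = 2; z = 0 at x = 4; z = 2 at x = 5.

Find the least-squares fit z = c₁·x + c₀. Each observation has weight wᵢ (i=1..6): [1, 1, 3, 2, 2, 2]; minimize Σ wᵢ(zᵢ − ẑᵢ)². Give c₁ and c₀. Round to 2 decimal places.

From the data, Σwᵢ·x·x = 97, Σwᵢ·x = 23, Σwᵢ·1 = 11.
Right-hand side: Σwᵢ·x·z = 46, Σwᵢ·z = 16.
MᵀWM·[c₁, c₀]ᵀ = MᵀWz becomes [[97, 23]; [23, 11]]·[c₁, c₀]ᵀ = [46, 16]ᵀ.
Δ = 97·11 − 23² = 538.
c₁ = (46·11 − 23·16)/538 = 69/269; c₀ = (97·16 − 23·46)/538 = 247/269.

c₁ = 0.26, c₀ = 0.92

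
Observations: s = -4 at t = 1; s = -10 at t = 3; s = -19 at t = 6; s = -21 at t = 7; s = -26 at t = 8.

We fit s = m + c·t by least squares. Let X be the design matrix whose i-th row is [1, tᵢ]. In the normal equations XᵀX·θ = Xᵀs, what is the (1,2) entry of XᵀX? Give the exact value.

25

Row 1 ↔ basis 1, column 2 ↔ basis t, so (XᵀX)_{1,2} = Σᵢ t = (1)·(1) + (1)·(3) + (1)·(6) + (1)·(7) + (1)·(8) = 25.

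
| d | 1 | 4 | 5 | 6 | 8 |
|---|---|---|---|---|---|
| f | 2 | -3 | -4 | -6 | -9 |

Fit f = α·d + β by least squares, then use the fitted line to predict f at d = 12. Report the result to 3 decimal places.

f̂ = -15.284

Compute the Gram sums: Σd·d = 142, Σd = 24, Σ1 = 5.
Right-hand side: Σd·f = -138, Σf = -20.
Eliminating β: 5·(row 1) − 24·(row 2) gives 134·α = 5·(-138) − 24·(-20) = -210, so α = -105/67.
Then β = ((-20) − 24·(-105/67))/5 = 236/67.
At d = 12: f̂ = (-105/67)·(12) + (236/67)·(1) = -1024/67.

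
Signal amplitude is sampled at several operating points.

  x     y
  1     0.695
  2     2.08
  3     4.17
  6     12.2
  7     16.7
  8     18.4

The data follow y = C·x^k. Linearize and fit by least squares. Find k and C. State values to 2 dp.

Let Y = ln y. Fitting Y = k·ln x + ln C by least squares:
Over the data: Σln x = 7.6089, Σ(ln x)² = 13.0084, Σln y = 10.0256, Σln x·ln y = 18.0929.
Normal system: [[13.0084, 7.6089]; [7.6089, 6]]·[k, ln C]ᵀ = [18.0929, 10.0256]ᵀ.
Slope k = (n·Σln x·ln y − Σln x·Σln y)/(n·Σ(ln x)² − (Σln x)²) = (6·18.0929 − 7.6089·10.0256)/20.1558 = 1.60122; ln C = (Σln y − k·Σln x)/n = -0.35964, so C = exp(-0.35964) = 0.69793.

k = 1.60, C = 0.70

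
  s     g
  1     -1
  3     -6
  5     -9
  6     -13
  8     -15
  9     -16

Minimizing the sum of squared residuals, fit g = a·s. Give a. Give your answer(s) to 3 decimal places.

Sums needed: Σs·s = 216.
For Mᵀg: Σs·g = -406.
So MᵀM·[a]ᵀ = Mᵀg: [[216]]·[a]ᵀ = [-406]ᵀ.
a = (-406)/216 = -1.87963.

a = -1.880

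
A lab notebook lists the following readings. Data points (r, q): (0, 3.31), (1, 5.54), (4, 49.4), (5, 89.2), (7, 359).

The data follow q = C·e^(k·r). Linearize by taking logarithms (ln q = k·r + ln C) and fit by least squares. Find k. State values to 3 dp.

k = 0.679

Let Y = ln q. Fitting Y = k·r + ln C by least squares:
Σr = 17.0000, Σ(r)² = 91.0000, Σln q = 17.1831, Σr·ln q = 80.9495.
Normal system: [[91.0000, 17.0000]; [17.0000, 5]]·[k, ln C]ᵀ = [80.9495, 17.1831]ᵀ.
Slope k = (n·Σr·ln q − Σr·Σln q)/(n·Σ(r)² − (Σr)²) = (5·80.9495 − 17.0000·17.1831)/166.0000 = 0.67852; ln C = (Σln q − k·Σr)/n = 1.12964.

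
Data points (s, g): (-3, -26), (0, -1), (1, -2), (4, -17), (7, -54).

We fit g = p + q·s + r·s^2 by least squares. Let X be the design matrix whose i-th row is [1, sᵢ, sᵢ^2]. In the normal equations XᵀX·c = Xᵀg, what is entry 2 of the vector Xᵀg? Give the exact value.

-370

Entry 2 ↔ basis s, so (Xᵀg)_{2} = Σᵢ (s)·gᵢ = (-3)·(-26) + (0)·(-1) + (1)·(-2) + (4)·(-17) + (7)·(-54) = -370.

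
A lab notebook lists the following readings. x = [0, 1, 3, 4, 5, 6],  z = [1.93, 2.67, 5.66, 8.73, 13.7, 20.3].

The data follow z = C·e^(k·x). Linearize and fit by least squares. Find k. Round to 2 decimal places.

Let Y = ln z. Fitting Y = k·x + ln C by least squares:
Σx = 19.0000, Σ(x)² = 87.0000, Σln z = 11.1678, Σx·ln z = 46.0001.
Equations: 87.0000·k + 19.0000·ln C = 46.0001;  19.0000·k + 6·ln C = 11.1678.
Slope k = (n·Σx·ln z − Σx·Σln z)/(n·Σ(x)² − (Σx)²) = (6·46.0001 − 19.0000·11.1678)/161.0000 = 0.39635; ln C = (Σln z − k·Σx)/n = 0.60619.

k = 0.40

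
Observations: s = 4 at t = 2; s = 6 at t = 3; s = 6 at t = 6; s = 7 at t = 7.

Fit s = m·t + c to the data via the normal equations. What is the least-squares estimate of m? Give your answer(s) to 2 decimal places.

With design matrix X, XᵀX = [[98, 18]; [18, 4]] and Xᵀs = [111, 23]ᵀ.
Determinant 98·4 − 18² = 68.
m = (111·4 − 18·23)/68 = 15/34; c = (98·23 − 18·111)/68 = 64/17.

m = 0.44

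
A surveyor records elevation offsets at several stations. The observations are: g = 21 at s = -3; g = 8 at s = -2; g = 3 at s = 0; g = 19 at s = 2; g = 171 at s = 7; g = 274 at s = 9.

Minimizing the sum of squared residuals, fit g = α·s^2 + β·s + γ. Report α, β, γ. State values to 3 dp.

From the data, Σs^2·s^2 = 9075, Σs^2·s = 1045, Σs^2 = 147, Σs·s = 147, Σs = 13, Σ1 = 6.
Right-hand side: Σs^2·g = 30870, Σs·g = 3622, Σg = 496.
Row-reducing yields α = 560527/183948, β = 172101/61316, γ = 88700/45987.

α = 3.047, β = 2.807, γ = 1.929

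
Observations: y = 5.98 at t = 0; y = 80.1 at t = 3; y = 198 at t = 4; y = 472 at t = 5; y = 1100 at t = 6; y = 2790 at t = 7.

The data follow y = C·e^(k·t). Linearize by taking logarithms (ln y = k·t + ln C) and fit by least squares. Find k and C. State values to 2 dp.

With ln yᵢ as the transformed response and tᵢ as the regressor:
Σt = 25.0000, Σ(t)² = 135.0000, Σln y = 32.5538, Σt·ln y = 162.6428.
Normal system: [[135.0000, 25.0000]; [25.0000, 6]]·[k, ln C]ᵀ = [162.6428, 32.5538]ᵀ.
Δ = 135.0000·6 − (25.0000)² = 185.0000; k = (162.6428·6 − 25.0000·32.5538)/185.0000 = 0.87574, ln C = (135.0000·32.5538 − 25.0000·162.6428)/185.0000 = 1.77673, so C = exp(1.77673) = 5.91048.

k = 0.88, C = 5.91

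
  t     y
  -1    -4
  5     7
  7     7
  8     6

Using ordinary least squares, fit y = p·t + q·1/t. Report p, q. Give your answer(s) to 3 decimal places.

Compute the Gram sums: Σt·t = 139, Σt·1/t = 4, Σ1/t·1/t = 84361/78400.
Right-hand side: Σt·y = 136, Σ1/t·y = 143/20.
Determinant 139·(84361/78400) − 4² = 10471779/78400.
p = (136·(84361/78400) − 4·(143/20))/(10471779/78400) = 3076952/3490593; q = (139·(143/20) − 4·136)/(10471779/78400) = 11756080/3490593.

p = 0.881, q = 3.368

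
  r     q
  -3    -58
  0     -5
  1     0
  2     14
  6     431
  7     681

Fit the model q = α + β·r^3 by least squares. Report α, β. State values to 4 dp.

Sums needed: Σ1 = 6, Σr^3 = 541, Σr^3·r^3 = 165099.
And Σq = 1063, Σr^3·q = 328357.
So MᵀM·[α, β]ᵀ = Mᵀq: [[6, 541]; [541, 165099]]·[α, β]ᵀ = [1063, 328357]ᵀ.
Eliminating β: 165099·(row 1) − 541·(row 2) gives 697913·α = 165099·1063 − 541·328357 = -2140900, so α = -2140900/697913.
Then β = (328357 − 541·(-2140900/697913))/165099 = 1395059/697913.

α = -3.0676, β = 1.9989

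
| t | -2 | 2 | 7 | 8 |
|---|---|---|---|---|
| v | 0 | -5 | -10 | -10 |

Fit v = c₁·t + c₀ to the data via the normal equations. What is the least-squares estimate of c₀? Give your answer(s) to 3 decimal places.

Compute the Gram sums: Σt·t = 121, Σt = 15, Σ1 = 4.
Moment sums: Σt·v = -160, Σv = -25.
Determinant 121·4 − 15² = 259.
c₁ = ((-160)·4 − 15·(-25))/259 = -265/259; c₀ = (121·(-25) − 15·(-160))/259 = -625/259.

c₀ = -2.413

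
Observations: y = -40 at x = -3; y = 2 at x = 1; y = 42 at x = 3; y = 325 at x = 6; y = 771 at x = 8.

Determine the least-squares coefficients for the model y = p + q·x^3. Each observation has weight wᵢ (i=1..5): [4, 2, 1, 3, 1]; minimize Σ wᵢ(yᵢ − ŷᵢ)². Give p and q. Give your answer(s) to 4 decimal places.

p = 0.5806, q = 1.5038

Setting ∂/∂p … = 0 gives: 11·p + 1081·q = 1632;  1081·p + 405759·q = 610810.
det = 11·405759 − 1081² = 3294788.
p = (1632·405759 − 1081·610810)/3294788 = 956539/1647394; q = (11·610810 − 1081·1632)/3294788 = 2477359/1647394.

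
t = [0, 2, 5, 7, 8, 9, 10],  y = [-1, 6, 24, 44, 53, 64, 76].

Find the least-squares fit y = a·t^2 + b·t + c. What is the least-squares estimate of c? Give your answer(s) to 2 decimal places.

c = -1.29

The normal system AᵀA·[a, b, c]ᵀ = Aᵀy is [[23699, 2717, 323]; [2717, 323, 41]; [323, 41, 7]]·[a, b, c]ᵀ = [18956, 2200, 266]ᵀ.
Solving the 3×3 system (Gaussian elimination) gives a = 20921/41874, b = 116107/41874, c = -9033/6979.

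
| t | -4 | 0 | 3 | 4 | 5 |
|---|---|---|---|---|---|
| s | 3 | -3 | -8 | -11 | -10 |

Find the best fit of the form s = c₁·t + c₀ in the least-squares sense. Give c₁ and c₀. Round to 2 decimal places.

Forming AᵀA = [[66, 8]; [8, 5]] and Aᵀs = [-130, -29]ᵀ gives AᵀA·[c₁, c₀]ᵀ = Aᵀs.
Δ = 66·5 − 8² = 266.
c₁ = ((-130)·5 − 8·(-29))/266 = -11/7; c₀ = (66·(-29) − 8·(-130))/266 = -23/7.

c₁ = -1.57, c₀ = -3.29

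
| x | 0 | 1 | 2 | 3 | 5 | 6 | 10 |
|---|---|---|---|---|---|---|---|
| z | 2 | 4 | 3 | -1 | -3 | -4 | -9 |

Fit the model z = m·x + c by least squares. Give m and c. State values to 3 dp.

The normal equations are: 175·m + 27·c = -122;  27·m + 7·c = -8.
Δ = 175·7 − 27² = 496.
m = ((-122)·7 − 27·(-8))/496 = -319/248; c = (175·(-8) − 27·(-122))/496 = 947/248.

m = -1.286, c = 3.819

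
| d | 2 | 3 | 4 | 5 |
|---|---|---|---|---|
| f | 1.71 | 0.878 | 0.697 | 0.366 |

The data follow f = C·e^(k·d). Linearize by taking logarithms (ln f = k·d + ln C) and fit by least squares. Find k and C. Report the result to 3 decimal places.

k = -0.486, C = 4.304

With ln fᵢ as the transformed response and dᵢ as the regressor:
AᵀA = [[54.0000, 14.0000]; [14.0000, 4]], rhs = [-5.7868, -0.9597]ᵀ  (here Σd = 14.0000, Σ(d)² = 54.0000, Σln f = -0.9597, Σd·ln f = -5.7868).
Solving (det = 20.0000): k = -0.48557, ln C = 1.45957, so C = exp(1.45957) = 4.30411.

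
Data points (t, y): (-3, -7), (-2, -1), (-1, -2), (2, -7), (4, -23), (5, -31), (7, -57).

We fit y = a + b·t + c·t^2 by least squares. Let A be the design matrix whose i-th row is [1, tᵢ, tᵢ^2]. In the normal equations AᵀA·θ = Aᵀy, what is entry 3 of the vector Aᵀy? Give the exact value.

-4033

Entry 3 ↔ basis t^2, so (Aᵀy)_{3} = Σᵢ (t^2)·yᵢ = (9)·(-7) + (4)·(-1) + (1)·(-2) + (4)·(-7) + (16)·(-23) + (25)·(-31) + (49)·(-57) = -4033.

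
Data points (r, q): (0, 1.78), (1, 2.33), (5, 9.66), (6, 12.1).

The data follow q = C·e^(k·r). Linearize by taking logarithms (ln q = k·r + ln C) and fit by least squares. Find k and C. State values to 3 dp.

Taking logs, ln q = k·r + ln C, so regress ln q on r.
Σr = 12.0000, Σ(r)² = 62.0000, Σln q = 6.1837, Σr·ln q = 27.1451.
Normal system: [[62.0000, 12.0000]; [12.0000, 4]]·[k, ln C]ᵀ = [27.1451, 6.1837]ᵀ.
Slope k = (n·Σr·ln q − Σr·Σln q)/(n·Σ(r)² − (Σr)²) = (4·27.1451 − 12.0000·6.1837)/104.0000 = 0.33054; ln C = (Σln q − k·Σr)/n = 0.55430, so C = exp(0.55430) = 1.74072.

k = 0.331, C = 1.741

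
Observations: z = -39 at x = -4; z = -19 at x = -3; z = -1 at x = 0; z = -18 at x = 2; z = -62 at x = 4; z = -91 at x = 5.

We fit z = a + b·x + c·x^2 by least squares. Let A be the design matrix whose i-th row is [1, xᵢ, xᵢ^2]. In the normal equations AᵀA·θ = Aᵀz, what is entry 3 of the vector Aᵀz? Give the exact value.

Entry 3 ↔ basis x^2, so (Aᵀz)_{3} = Σᵢ (x^2)·zᵢ = (16)·(-39) + (9)·(-19) + (0)·(-1) + (4)·(-18) + (16)·(-62) + (25)·(-91) = -4134.

-4134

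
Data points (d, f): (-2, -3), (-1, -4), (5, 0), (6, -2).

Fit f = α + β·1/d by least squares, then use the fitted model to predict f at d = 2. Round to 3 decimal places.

From the data, Σ1 = 4, Σ1/d = -17/15, Σ1/d·1/d = 593/450.
For Xᵀf: Σf = -9, Σ1/d·f = 31/6.
Δ = 4·(593/450) − (-17/15)² = 299/75.
α = ((-9)·(593/450) − (-17/15)·(31/6))/(299/75) = -1351/897; β = (4·(31/6) − (-17/15)·(-9))/(299/75) = 785/299.
At d = 2: f̂ = (-1351/897)·(1) + (785/299)·(1/2) = -347/1794.

f̂ = -0.193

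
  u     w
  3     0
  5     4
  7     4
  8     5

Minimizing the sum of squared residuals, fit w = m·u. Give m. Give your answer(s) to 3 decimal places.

m = 0.599

Entries of AᵀA: Σu·u = 147.
Right-hand side: Σu·w = 88.
AᵀA·[m]ᵀ = Aᵀw becomes [[147]]·[m]ᵀ = [88]ᵀ.
m = 88/147 = 0.598639.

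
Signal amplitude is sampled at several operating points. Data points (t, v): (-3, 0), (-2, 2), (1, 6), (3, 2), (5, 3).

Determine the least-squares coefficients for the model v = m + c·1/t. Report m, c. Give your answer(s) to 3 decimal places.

With design matrix A, AᵀA = [[5, 7/10]; [7/10, 1361/900]] and Aᵀv = [13, 94/15]ᵀ.
Eliminating c: (1361/900)·(row 1) − (7/10)·(row 2) gives (1591/225)·m = (1361/900)·13 − (7/10)·(94/15) = 2749/180, so m = 13745/6364.
Then c = ((94/15) − (7/10)·(13745/6364))/(1361/900) = 10005/3182.

m = 2.160, c = 3.144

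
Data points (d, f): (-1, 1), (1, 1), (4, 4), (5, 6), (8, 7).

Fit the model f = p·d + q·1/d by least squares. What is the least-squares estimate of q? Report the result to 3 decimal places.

The normal equations are: 107·p + 5·q = 102;  5·p + (3389/1600)·q = 123/40.
(Σd·d = 107, Σd·1/d = 5, Σ1/d·1/d = 3389/1600, Σd·f = 102, Σ1/d·f = 123/40.)
Eliminating q: (3389/1600)·(row 1) − 5·(row 2) gives (322623/1600)·p = (3389/1600)·102 − 5·(123/40) = 160539/800, so p = 107026/107541.
Then q = ((123/40) − 5·(107026/107541))/(3389/1600) = -96520/107541.

q = -0.898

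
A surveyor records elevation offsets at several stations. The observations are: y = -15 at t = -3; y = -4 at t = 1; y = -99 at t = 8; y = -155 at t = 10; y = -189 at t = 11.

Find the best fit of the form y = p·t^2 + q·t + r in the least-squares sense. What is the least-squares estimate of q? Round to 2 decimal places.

q = 0.04

Entries of XᵀX: Σt^2·t^2 = 28819, Σt^2·t = 2817, Σt^2 = 295, Σt·t = 295, Σt = 27, Σ1 = 5.
Moment sums: Σt^2·y = -44844, Σt·y = -4380, Σy = -462.
So XᵀX·[p, q, r]ᵀ = Xᵀy: [[28819, 2817, 295]; [2817, 295, 27]; [295, 27, 5]]·[p, q, r]ᵀ = [-44844, -4380, -462]ᵀ.
Inverting the 3×3 Gram matrix, [p, q, r]ᵀ = [-395433/255991, 9489/255991, -374262/255991]ᵀ.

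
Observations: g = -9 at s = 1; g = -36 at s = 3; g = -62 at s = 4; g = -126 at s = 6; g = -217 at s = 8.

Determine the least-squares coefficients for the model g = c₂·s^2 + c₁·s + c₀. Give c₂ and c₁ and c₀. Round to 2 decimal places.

c₂ = -3.11, c₁ = -1.76, c₀ = -3.93

Sums needed: Σs^2·s^2 = 5730, Σs^2·s = 820, Σs^2 = 126, Σs·s = 126, Σs = 22, Σ1 = 5.
And Σs^2·g = -19749, Σs·g = -2857, Σg = -450.
Inverting the 3×3 Gram matrix, [c₂, c₁, c₀]ᵀ = [-31529/10142, -17823/10142, -19914/5071]ᵀ.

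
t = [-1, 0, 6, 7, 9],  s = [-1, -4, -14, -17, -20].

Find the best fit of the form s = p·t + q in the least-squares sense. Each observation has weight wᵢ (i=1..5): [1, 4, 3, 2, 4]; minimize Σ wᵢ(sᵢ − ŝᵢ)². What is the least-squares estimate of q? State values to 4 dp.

q = -3.6876

From the data, Σwᵢ·t·t = 531, Σwᵢ·t = 67, Σwᵢ·1 = 14.
Right-hand side: Σwᵢ·t·s = -1209, Σwᵢ·s = -173.
Eliminating q: 14·(row 1) − 67·(row 2) gives 2945·p = 14·(-1209) − 67·(-173) = -5335, so p = -1067/589.
Then q = ((-173) − 67·(-1067/589))/14 = -2172/589.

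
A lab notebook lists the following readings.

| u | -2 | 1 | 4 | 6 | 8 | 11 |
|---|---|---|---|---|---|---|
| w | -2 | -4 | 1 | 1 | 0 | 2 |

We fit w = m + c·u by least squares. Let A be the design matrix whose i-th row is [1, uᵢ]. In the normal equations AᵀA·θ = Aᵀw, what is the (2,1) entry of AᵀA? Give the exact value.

Row 2 ↔ basis u, column 1 ↔ basis 1, so (AᵀA)_{2,1} = Σᵢ u = (-2)·(1) + (1)·(1) + (4)·(1) + (6)·(1) + (8)·(1) + (11)·(1) = 28.

28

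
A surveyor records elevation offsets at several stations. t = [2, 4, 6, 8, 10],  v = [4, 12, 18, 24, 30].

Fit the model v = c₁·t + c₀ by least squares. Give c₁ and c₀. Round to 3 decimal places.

c₁ = 3.200, c₀ = -1.600

From the data, Σt·t = 220, Σt = 30, Σ1 = 5.
And Σt·v = 656, Σv = 88.
Eliminating c₀: 5·(row 1) − 30·(row 2) gives 200·c₁ = 5·656 − 30·88 = 640, so c₁ = 16/5.
Then c₀ = (88 − 30·(16/5))/5 = -8/5.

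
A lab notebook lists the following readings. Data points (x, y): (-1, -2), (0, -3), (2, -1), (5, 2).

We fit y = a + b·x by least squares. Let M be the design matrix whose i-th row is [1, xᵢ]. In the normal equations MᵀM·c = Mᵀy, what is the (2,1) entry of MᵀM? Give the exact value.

6

Row 2 ↔ basis x, column 1 ↔ basis 1, so (MᵀM)_{2,1} = Σᵢ x = (-1)·(1) + (0)·(1) + (2)·(1) + (5)·(1) = 6.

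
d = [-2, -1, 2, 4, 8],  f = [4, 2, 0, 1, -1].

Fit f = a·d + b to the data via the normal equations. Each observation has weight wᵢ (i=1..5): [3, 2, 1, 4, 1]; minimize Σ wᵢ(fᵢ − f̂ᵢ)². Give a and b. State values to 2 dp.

Forming XᵀWX = [[146, 18]; [18, 11]] and XᵀWf = [-20, 19]ᵀ gives XᵀWX·[a, b]ᵀ = XᵀWf.
Eliminating b: 11·(row 1) − 18·(row 2) gives 1282·a = 11·(-20) − 18·19 = -562, so a = -281/641.
Then b = (19 − 18·(-281/641))/11 = 1567/641.

a = -0.44, b = 2.44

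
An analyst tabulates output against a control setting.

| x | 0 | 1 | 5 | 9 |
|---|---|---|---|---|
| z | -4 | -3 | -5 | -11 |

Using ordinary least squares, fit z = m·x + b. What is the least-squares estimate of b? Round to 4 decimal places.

b = -2.7389

With design matrix M, MᵀM = [[107, 15]; [15, 4]] and Mᵀz = [-127, -23]ᵀ.
Δ = 107·4 − 15² = 203.
m = ((-127)·4 − 15·(-23))/203 = -163/203; b = (107·(-23) − 15·(-127))/203 = -556/203.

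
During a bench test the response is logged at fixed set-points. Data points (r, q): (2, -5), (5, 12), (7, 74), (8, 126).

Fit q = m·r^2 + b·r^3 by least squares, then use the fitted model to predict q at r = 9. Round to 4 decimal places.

Sums needed: Σr^2·r^2 = 7138, Σr^2·r^3 = 52732, Σr^3·r^3 = 395482.
For Aᵀq: Σr^2·q = 11970, Σr^3·q = 91354.
det = 7138·395482 − 52732² = 42286692.
m = (11970·395482 − 52732·91354)/42286692 = -20839897/10571673; b = (7138·91354 − 52732·11970)/42286692 = 5220703/10571673.
At r = 9: q̂ = (-20839897/10571673)·(81) + (5220703/10571673)·(729) = 705953610/3523891.

q̂ = 200.3336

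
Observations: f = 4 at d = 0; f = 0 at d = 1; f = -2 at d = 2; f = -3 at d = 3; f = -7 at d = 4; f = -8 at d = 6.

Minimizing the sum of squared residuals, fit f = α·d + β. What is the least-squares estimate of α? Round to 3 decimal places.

With design matrix X, XᵀX = [[66, 16]; [16, 6]] and Xᵀf = [-89, -16]ᵀ.
Eliminating β: 6·(row 1) − 16·(row 2) gives 140·α = 6·(-89) − 16·(-16) = -278, so α = -139/70.
Then β = ((-16) − 16·(-139/70))/6 = 92/35.

α = -1.986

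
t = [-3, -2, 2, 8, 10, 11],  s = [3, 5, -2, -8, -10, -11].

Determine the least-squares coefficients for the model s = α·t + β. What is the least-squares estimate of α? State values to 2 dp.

α = -1.10

Normal-equation sums: Σt·t = 302, Σt = 26, Σ1 = 6.
Moment sums: Σt·s = -308, Σs = -23.
AᵀA·[α, β]ᵀ = Aᵀs becomes [[302, 26]; [26, 6]]·[α, β]ᵀ = [-308, -23]ᵀ.
Δ = 302·6 − 26² = 1136.
α = ((-308)·6 − 26·(-23))/1136 = -625/568; β = (302·(-23) − 26·(-308))/1136 = 531/568.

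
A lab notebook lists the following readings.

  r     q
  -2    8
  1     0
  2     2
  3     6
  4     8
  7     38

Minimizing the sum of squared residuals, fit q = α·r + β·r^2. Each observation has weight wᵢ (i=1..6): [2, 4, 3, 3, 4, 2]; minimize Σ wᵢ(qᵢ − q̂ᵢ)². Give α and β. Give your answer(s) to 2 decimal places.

Setting ∂/∂α … = 0 gives: 213·α + 1035·β = 694;  1035·α + 6153·β = 4486.
(Σwᵢ·r·r = 213, Σwᵢ·r·r^2 = 1035, Σwᵢ·r^2·r^2 = 6153, Σwᵢ·r·q = 694, Σwᵢ·r^2·q = 4486.)
Eliminating β: 6153·(row 1) − 1035·(row 2) gives 239364·α = 6153·694 − 1035·4486 = -372828, so α = -31069/19947.
Then β = (4486 − 1035·(-31069/19947))/6153 = 19769/19947.

α = -1.56, β = 0.99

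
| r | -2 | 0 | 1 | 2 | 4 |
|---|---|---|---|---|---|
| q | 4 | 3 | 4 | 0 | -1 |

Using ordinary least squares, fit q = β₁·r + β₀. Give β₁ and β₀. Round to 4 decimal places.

XᵀX·[β₁, β₀]ᵀ = Xᵀq reads: 25·β₁ + 5·β₀ = -8;  5·β₁ + 5·β₀ = 10.
(Σr·r = 25, Σr = 5, Σ1 = 5, Σr·q = -8, Σq = 10.)
Determinant 25·5 − 5² = 100.
β₁ = ((-8)·5 − 5·10)/100 = -9/10; β₀ = (25·10 − 5·(-8))/100 = 29/10.

β₁ = -0.9000, β₀ = 2.9000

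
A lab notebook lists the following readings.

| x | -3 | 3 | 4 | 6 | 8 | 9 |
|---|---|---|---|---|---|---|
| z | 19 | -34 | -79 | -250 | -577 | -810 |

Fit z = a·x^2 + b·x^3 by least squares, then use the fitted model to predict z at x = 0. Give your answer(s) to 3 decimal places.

ẑ = 0.000

Setting ∂/∂a … = 0 gives: 12371·a + 100617·b = -112937;  100617·a + 845795·b = -946401.
Δ = 12371·845795 − 100617² = 339549256.
a = ((-112937)·845795 − 100617·(-946401))/339549256 = -148760249/169774628; b = (12371·(-946401) − 100617·(-112937))/339549256 = -172272321/169774628.
At x = 0: ẑ = (-148760249/169774628)·(0) + (-172272321/169774628)·(0) = 0.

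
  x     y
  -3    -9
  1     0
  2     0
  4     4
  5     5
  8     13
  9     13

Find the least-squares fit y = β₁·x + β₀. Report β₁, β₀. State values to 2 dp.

β₁ = 1.86, β₀ = -3.20

With design matrix M, MᵀM = [[200, 26]; [26, 7]] and Mᵀy = [289, 26]ᵀ.
det = 200·7 − 26² = 724.
β₁ = (289·7 − 26·26)/724 = 1347/724; β₀ = (200·26 − 26·289)/724 = -1157/362.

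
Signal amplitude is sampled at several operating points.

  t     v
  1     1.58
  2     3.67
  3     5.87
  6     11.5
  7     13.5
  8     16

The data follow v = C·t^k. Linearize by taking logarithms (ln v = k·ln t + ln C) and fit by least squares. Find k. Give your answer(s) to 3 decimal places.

k = 1.091

With ln vᵢ as the transformed response and ln tᵢ as the regressor:
AᵀA = [[13.0084, 7.6089]; [7.6089, 6]], rhs = [18.0517, 11.3451]ᵀ  (here Σln t = 7.6089, Σ(ln t)² = 13.0084, Σln v = 11.3451, Σln t·ln v = 18.0517).
Solving (det = 20.1558): k = 1.09086, ln C = 0.50748.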